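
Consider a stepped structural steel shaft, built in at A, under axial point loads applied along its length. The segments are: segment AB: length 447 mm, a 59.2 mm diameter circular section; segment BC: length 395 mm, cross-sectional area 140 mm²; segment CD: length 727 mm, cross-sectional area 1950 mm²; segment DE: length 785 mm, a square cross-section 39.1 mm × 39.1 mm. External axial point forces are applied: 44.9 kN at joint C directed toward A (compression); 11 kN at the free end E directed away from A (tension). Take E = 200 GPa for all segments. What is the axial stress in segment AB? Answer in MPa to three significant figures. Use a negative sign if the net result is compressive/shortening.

Internal axial forces (sectioning from the free end, tension +): N_DE = 11 kN, N_CD = 11 kN, N_BC = -33.9 kN, N_AB = -33.9 kN.
A_AB = 2753 mm².
σ_AB = N_AB/A_AB = -33900/2753 = -12.32 MPa.

-12.3 MPa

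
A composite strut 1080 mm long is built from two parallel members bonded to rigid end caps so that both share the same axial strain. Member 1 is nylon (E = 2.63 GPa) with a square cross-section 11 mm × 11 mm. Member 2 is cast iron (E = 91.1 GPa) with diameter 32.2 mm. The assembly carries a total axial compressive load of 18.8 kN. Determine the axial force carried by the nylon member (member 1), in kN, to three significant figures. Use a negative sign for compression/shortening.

-0.0803 kN

A_1 = 121 mm².
A_2 = 814.3 mm².
Equal strain + equilibrium ⇒ each member carries load in proportion to AE: A₁E₁ = 318200 N, A₂E₂ = 74190000 N, ΣAE = 74500000 N.
F₁ = P·A₁E₁/ΣAE = -18800·318200/74500000 = -80.3 N.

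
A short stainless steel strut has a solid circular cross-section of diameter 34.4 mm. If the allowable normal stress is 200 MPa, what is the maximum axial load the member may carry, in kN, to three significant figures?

186 kN

A = 929.4 mm².
P_max = σ_allow · A = 200 · 929.4 = 185900 N = 185.9 kN.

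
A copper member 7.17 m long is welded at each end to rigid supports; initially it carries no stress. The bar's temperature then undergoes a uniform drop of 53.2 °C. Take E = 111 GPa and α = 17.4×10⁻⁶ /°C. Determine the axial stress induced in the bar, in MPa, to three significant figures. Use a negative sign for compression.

103 MPa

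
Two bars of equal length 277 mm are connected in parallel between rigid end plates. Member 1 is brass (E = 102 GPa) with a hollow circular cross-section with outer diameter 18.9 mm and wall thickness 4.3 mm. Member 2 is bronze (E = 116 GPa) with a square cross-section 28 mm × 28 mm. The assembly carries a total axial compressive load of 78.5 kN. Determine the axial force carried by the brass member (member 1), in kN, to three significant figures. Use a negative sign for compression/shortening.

-14.2 kN

A_1 = 197.2 mm².
A_2 = 784 mm².
Equal strain + equilibrium ⇒ each member carries load in proportion to AE: A₁E₁ = 20120000 N, A₂E₂ = 90940000 N, ΣAE = 111100000 N.
F₁ = P·A₁E₁/ΣAE = -78500·20120000/111100000 = -14220 N.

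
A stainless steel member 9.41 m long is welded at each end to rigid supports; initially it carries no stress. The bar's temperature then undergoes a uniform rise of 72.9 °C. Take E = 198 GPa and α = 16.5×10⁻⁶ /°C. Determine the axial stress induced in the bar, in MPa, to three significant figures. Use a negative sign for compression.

Free thermal expansion αLΔT = 16.5e-6 · 9410 · 72.9 = 11.32 mm.
The walls impose strain ε = −(11.32)/9410 = -1.2028e-03; σ = Eε = 198000 · -1.2028e-03 = -238.2 MPa.

-238 MPa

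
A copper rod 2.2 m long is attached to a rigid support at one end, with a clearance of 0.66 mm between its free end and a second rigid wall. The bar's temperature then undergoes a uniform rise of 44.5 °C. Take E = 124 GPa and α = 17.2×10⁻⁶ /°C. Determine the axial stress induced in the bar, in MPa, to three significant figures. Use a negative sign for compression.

Free thermal expansion αLΔT = 17.2e-6 · 2200 · 44.5 = 1.684 mm.
The walls engage after the gap closes; constrained expansion = 1.684 − 0.66 = 1.024 mm.
The walls impose strain ε = −(1.024)/2200 = -4.6540e-04; σ = Eε = 124000 · -4.6540e-04 = -57.71 MPa.

-57.7 MPa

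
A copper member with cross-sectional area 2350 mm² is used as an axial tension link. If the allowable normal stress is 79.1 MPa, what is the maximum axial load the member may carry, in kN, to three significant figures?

186 kN

P_max = σ_allow · A = 79.1 · 2350 = 185900 N = 185.9 kN.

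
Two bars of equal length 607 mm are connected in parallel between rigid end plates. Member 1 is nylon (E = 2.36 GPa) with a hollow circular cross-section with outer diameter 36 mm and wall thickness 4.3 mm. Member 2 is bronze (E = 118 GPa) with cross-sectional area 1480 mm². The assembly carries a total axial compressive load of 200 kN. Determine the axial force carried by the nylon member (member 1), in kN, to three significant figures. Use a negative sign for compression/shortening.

A_1 = 428.2 mm².
Equal strain + equilibrium ⇒ each member carries load in proportion to AE: A₁E₁ = 1011000 N, A₂E₂ = 174600000 N, ΣAE = 175700000 N.
F₁ = P·A₁E₁/ΣAE = -200000·1011000/175700000 = -1151 N.

-1.15 kN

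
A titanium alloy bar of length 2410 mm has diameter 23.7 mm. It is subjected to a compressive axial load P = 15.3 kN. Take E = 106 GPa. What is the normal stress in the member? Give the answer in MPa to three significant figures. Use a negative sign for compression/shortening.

-34.7 MPa

A = 441.2 mm².
σ = N/A = -15300/441.2 = -34.68 MPa.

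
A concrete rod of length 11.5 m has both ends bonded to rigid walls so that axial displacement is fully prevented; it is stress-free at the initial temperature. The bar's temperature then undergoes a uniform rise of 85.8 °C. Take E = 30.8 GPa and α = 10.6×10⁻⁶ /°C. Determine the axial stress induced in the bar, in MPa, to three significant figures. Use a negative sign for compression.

-28.0 MPa

Free thermal expansion αLΔT = 10.6e-6 · 11500 · 85.8 = 10.46 mm.
The walls impose strain ε = −(10.46)/11500 = -9.0948e-04; σ = Eε = 30800 · -9.0948e-04 = -28.01 MPa.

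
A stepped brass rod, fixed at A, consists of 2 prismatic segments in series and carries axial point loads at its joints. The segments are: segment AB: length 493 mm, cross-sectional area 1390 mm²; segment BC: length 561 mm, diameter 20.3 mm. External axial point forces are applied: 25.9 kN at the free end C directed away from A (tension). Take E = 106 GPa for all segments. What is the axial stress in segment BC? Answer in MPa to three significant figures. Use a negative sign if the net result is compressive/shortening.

Internal axial forces (sectioning from the free end, tension +): N_BC = 25.9 kN, N_AB = 25.9 kN.
A_BC = 323.7 mm².
σ_BC = N_BC/A_BC = 25900/323.7 = 80.02 MPa.

80.0 MPa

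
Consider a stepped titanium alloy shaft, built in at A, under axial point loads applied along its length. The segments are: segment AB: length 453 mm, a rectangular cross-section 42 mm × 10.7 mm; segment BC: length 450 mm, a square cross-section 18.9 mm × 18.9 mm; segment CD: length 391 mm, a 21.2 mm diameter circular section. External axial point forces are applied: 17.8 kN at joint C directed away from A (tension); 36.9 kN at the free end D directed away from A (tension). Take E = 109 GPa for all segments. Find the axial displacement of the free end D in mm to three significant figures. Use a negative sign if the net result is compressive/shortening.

1.51 mm

Internal axial forces (sectioning from the free end, tension +): N_CD = 36.9 kN, N_BC = 54.7 kN, N_AB = 54.7 kN.
A_AB = 449.4 mm².
A_BC = 357.2 mm².
A_CD = 353 mm².
δ_AB = 54700·453/(449.4·109000) = 0.5059 mm
δ_BC = 54700·450/(357.2·109000) = 0.6322 mm
δ_CD = 36900·391/(353·109000) = 0.375 mm
δ = Σδ_i = 1.513 mm.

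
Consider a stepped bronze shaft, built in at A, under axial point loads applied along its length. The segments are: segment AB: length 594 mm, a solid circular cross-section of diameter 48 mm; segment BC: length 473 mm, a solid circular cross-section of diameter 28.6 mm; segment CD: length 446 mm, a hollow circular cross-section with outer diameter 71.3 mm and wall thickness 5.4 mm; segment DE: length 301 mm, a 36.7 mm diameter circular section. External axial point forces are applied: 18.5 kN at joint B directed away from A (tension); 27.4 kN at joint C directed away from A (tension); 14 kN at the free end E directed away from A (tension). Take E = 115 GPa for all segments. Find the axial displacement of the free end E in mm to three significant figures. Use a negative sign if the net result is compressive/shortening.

0.519 mm

Internal axial forces (sectioning from the free end, tension +): N_DE = 14 kN, N_CD = 14 kN, N_BC = 41.4 kN, N_AB = 59.9 kN.
A_AB = 1810 mm².
A_BC = 642.4 mm².
A_CD = 1118 mm².
A_DE = 1058 mm².
δ_AB = 59900·594/(1810·115000) = 0.171 mm
δ_BC = 41400·473/(642.4·115000) = 0.2651 mm
δ_CD = 14000·446/(1118·115000) = 0.04857 mm
δ_DE = 14000·301/(1058·115000) = 0.03464 mm
δ = Σδ_i = 0.5192 mm.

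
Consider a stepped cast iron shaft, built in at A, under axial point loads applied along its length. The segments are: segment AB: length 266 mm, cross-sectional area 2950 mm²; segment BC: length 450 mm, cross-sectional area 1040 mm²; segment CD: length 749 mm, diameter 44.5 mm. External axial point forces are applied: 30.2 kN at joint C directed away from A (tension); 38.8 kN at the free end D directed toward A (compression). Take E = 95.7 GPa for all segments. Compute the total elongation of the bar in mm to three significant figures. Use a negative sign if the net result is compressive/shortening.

Internal axial forces (sectioning from the free end, tension +): N_CD = -38.8 kN, N_BC = -8.6 kN, N_AB = -8.6 kN.
A_CD = 1555 mm².
δ_AB = -8600·266/(2950·95700) = -0.008103 mm
δ_BC = -8600·450/(1040·95700) = -0.03888 mm
δ_CD = -38800·749/(1555·95700) = -0.1953 mm
δ = Σδ_i = -0.2422 mm.

-0.242 mm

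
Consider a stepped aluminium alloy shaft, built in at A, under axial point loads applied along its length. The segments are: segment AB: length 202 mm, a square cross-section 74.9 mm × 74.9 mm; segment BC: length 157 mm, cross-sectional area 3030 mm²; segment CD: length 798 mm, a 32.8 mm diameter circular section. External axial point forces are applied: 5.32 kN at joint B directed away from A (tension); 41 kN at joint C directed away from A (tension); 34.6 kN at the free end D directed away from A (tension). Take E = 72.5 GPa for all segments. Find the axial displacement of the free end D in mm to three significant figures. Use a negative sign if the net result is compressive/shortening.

0.545 mm

Internal axial forces (sectioning from the free end, tension +): N_CD = 34.6 kN, N_BC = 75.6 kN, N_AB = 80.92 kN.
A_AB = 5610 mm².
A_CD = 845 mm².
δ_AB = 80920·202/(5610·72500) = 0.04019 mm
δ_BC = 75600·157/(3030·72500) = 0.05403 mm
δ_CD = 34600·798/(845·72500) = 0.4507 mm
δ = Σδ_i = 0.5449 mm.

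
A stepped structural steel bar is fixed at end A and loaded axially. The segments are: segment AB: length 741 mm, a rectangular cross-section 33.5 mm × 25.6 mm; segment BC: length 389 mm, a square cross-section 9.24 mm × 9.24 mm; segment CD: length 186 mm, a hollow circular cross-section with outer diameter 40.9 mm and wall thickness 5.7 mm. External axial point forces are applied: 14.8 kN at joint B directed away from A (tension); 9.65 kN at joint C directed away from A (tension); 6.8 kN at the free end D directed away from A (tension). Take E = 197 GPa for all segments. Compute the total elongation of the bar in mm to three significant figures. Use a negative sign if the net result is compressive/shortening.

0.528 mm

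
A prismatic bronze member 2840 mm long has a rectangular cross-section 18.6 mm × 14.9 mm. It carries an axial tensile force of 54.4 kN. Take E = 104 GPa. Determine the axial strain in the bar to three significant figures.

0.00189

A = 277.1 mm².
σ = N/A = 196.3 MPa; ε = σ/E = 196.3/104000 = 1.887e-03.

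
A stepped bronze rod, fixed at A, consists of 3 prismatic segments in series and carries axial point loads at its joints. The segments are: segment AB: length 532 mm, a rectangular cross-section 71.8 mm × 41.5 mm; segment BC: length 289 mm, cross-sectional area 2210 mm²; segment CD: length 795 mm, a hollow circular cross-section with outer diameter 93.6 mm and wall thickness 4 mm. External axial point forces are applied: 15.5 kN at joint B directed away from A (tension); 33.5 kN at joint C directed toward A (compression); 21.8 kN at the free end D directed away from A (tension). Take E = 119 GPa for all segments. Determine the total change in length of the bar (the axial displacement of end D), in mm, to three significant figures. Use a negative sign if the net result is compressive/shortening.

Internal axial forces (sectioning from the free end, tension +): N_CD = 21.8 kN, N_BC = -11.7 kN, N_AB = 3.8 kN.
A_AB = 2980 mm².
A_CD = 1126 mm².
δ_AB = 3800·532/(2980·119000) = 0.005701 mm
δ_BC = -11700·289/(2210·119000) = -0.01286 mm
δ_CD = 21800·795/(1126·119000) = 0.1293 mm
δ = Σδ_i = 0.1222 mm.

0.122 mm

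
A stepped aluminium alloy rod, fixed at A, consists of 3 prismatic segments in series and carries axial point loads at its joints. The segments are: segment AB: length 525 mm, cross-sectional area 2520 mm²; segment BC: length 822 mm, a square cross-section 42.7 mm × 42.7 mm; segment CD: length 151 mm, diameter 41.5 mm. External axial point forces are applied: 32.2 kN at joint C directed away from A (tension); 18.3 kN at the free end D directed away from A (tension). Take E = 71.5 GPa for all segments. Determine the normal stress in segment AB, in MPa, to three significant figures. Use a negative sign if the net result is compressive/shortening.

Internal axial forces (sectioning from the free end, tension +): N_CD = 18.3 kN, N_BC = 50.5 kN, N_AB = 50.5 kN.
σ_AB = N_AB/A_AB = 50500/2520 = 20.04 MPa.

20.0 MPa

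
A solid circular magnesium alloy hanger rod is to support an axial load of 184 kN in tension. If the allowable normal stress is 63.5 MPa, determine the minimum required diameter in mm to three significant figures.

Required area A ≥ P/σ_allow = 184000/63.5 = 2898 mm².
For a solid circular section, d ≥ √(4A/π) = 60.74 mm.

60.7 mm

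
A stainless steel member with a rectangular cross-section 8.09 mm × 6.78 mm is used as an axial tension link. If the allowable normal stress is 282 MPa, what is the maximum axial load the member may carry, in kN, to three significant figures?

A = 54.85 mm².
P_max = σ_allow · A = 282 · 54.85 = 15470 N = 15.47 kN.

15.5 kN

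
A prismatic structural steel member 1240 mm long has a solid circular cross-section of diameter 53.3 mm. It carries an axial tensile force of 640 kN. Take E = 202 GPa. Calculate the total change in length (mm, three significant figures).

A = 2231 mm².
δ_mech = NL/(AE) = 640000·1240/(2231·202000) = 1.761 mm.

1.76 mm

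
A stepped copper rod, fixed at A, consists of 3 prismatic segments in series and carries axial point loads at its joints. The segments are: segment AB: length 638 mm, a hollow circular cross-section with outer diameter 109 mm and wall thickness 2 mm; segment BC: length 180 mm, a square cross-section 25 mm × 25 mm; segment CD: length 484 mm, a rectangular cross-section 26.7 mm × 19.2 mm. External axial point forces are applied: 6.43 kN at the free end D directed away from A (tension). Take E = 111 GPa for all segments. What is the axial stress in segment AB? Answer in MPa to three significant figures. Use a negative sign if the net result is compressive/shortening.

Internal axial forces (sectioning from the free end, tension +): N_CD = 6.43 kN, N_BC = 6.43 kN, N_AB = 6.43 kN.
A_AB = 672.3 mm².
σ_AB = N_AB/A_AB = 6430/672.3 = 9.564 MPa.

9.56 MPa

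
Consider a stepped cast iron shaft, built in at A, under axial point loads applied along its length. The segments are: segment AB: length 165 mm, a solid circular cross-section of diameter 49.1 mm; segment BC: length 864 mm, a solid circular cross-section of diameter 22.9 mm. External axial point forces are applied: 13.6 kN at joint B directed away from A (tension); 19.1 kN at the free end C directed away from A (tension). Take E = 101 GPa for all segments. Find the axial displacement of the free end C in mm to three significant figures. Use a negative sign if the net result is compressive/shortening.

0.425 mm

Internal axial forces (sectioning from the free end, tension +): N_BC = 19.1 kN, N_AB = 32.7 kN.
A_AB = 1893 mm².
A_BC = 411.9 mm².
δ_AB = 32700·165/(1893·101000) = 0.02821 mm
δ_BC = 19100·864/(411.9·101000) = 0.3967 mm
δ = Σδ_i = 0.4249 mm.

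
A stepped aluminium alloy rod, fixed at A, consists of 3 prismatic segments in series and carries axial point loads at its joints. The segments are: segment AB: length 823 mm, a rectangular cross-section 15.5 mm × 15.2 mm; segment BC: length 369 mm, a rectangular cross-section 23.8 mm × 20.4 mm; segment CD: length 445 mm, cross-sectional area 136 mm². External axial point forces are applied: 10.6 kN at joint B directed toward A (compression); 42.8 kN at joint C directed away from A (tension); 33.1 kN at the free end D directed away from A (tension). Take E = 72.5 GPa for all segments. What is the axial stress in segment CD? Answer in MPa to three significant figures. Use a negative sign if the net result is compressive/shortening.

Internal axial forces (sectioning from the free end, tension +): N_CD = 33.1 kN, N_BC = 75.9 kN, N_AB = 65.3 kN.
σ_CD = N_CD/A_CD = 33100/136 = 243.4 MPa.

243 MPa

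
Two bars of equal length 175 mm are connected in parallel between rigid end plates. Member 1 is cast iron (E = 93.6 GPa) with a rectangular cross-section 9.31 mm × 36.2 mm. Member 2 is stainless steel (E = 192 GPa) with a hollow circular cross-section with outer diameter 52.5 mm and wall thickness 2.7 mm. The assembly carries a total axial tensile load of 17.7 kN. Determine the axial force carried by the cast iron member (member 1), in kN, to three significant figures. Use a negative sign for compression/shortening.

A_1 = 337 mm².
A_2 = 422.4 mm².
Equal strain + equilibrium ⇒ each member carries load in proportion to AE: A₁E₁ = 31550000 N, A₂E₂ = 81100000 N, ΣAE = 112600000 N.
F₁ = P·A₁E₁/ΣAE = 17700·31550000/112600000 = 4957 N.

4.96 kN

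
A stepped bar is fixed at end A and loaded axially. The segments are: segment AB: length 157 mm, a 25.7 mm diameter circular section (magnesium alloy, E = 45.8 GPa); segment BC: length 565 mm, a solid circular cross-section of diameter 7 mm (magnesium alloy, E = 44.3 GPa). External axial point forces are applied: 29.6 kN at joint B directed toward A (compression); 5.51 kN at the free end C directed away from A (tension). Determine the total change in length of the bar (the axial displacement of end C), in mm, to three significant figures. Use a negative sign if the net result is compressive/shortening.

Internal axial forces (sectioning from the free end, tension +): N_BC = 5.51 kN, N_AB = -24.09 kN.
A_AB = 518.7 mm².
A_BC = 38.48 mm².
δ_AB = -24090·157/(518.7·45800) = -0.1592 mm
δ_BC = 5510·565/(38.48·44300) = 1.826 mm
δ = Σδ_i = 1.667 mm.

1.67 mm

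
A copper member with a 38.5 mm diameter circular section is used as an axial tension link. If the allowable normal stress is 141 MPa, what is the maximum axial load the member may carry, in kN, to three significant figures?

164 kN

A = 1164 mm².
P_max = σ_allow · A = 141 · 1164 = 164100 N = 164.1 kN.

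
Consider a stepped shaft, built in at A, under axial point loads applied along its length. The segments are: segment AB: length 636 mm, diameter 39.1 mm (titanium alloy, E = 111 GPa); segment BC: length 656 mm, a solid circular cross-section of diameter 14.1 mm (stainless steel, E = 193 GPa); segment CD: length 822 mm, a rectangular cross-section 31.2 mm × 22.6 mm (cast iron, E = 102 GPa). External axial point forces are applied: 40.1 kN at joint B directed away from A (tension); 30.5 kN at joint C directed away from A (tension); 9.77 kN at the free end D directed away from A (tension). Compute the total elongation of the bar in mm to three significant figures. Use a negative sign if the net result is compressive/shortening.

Internal axial forces (sectioning from the free end, tension +): N_CD = 9.77 kN, N_BC = 40.27 kN, N_AB = 80.37 kN.
A_AB = 1201 mm².
A_BC = 156.1 mm².
A_CD = 705.1 mm².
δ_AB = 80370·636/(1201·111000) = 0.3835 mm
δ_BC = 40270·656/(156.1·193000) = 0.8766 mm
δ_CD = 9770·822/(705.1·102000) = 0.1117 mm
δ = Σδ_i = 1.372 mm.

1.37 mm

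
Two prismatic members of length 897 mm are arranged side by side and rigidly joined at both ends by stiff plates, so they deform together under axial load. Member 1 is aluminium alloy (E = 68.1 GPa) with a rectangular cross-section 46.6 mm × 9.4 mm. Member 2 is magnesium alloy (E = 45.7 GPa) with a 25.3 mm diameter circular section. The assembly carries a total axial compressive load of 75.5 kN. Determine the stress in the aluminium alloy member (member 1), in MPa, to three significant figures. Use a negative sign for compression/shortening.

-97.4 MPa

A_1 = 438 mm².
A_2 = 502.7 mm².
Equal strain + equilibrium ⇒ each member carries load in proportion to AE: A₁E₁ = 29830000 N, A₂E₂ = 22970000 N, ΣAE = 52810000 N.
σ₁ = P·E₁/ΣAE = -75500·68100/52810000 = -97.37 MPa.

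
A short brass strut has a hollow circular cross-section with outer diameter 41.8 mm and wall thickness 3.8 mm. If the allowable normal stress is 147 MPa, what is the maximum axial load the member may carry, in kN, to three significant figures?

A = 453.6 mm².
P_max = σ_allow · A = 147 · 453.6 = 66690 N = 66.69 kN.

66.7 kN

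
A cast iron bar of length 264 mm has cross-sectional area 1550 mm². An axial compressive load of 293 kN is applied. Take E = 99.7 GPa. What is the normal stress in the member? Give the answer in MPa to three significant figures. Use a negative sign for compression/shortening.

σ = N/A = -293000/1550 = -189 MPa.

-189 MPa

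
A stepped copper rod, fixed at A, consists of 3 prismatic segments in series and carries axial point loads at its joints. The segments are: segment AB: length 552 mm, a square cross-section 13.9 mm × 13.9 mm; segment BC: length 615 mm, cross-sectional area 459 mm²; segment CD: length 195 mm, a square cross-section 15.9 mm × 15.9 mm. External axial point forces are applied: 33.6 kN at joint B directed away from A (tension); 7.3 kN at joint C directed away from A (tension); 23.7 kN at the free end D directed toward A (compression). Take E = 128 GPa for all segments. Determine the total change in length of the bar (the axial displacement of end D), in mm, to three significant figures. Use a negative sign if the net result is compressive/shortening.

0.0694 mm

Internal axial forces (sectioning from the free end, tension +): N_CD = -23.7 kN, N_BC = -16.4 kN, N_AB = 17.2 kN.
A_AB = 193.2 mm².
A_CD = 252.8 mm².
δ_AB = 17200·552/(193.2·128000) = 0.3839 mm
δ_BC = -16400·615/(459·128000) = -0.1717 mm
δ_CD = -23700·195/(252.8·128000) = -0.1428 mm
δ = Σδ_i = 0.06942 mm.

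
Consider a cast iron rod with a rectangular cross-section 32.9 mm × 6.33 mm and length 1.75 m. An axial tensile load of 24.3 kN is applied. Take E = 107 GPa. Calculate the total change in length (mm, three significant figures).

A = 208.3 mm².
δ_mech = NL/(AE) = 24300·1750/(208.3·107000) = 1.908 mm.

1.91 mm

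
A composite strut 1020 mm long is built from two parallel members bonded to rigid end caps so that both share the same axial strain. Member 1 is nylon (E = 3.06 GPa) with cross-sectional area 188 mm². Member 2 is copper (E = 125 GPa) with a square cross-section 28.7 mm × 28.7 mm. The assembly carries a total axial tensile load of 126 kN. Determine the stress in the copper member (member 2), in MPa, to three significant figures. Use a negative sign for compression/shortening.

152 MPa

A_2 = 823.7 mm².
Equal strain + equilibrium ⇒ each member carries load in proportion to AE: A₁E₁ = 575300 N, A₂E₂ = 103000000 N, ΣAE = 103500000 N.
σ₂ = P·E₂/ΣAE = 126000·125000/103500000 = 152.1 MPa.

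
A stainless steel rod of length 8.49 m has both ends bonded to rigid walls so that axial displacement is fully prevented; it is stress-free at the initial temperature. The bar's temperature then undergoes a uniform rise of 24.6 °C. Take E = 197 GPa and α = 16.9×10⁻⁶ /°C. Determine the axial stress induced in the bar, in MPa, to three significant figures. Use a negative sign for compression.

Free thermal expansion αLΔT = 16.9e-6 · 8490 · 24.6 = 3.53 mm.
The walls impose strain ε = −(3.53)/8490 = -4.1574e-04; σ = Eε = 197000 · -4.1574e-04 = -81.9 MPa.

-81.9 MPa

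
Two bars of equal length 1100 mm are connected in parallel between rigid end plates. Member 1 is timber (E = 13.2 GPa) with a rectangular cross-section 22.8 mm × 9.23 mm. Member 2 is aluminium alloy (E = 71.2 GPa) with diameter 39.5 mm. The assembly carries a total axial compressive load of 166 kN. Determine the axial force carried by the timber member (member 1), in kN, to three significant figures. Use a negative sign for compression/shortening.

A_1 = 210.4 mm².
A_2 = 1225 mm².
Equal strain + equilibrium ⇒ each member carries load in proportion to AE: A₁E₁ = 2778000 N, A₂E₂ = 87250000 N, ΣAE = 90030000 N.
F₁ = P·A₁E₁/ΣAE = -166000·2778000/90030000 = -5122 N.

-5.12 kN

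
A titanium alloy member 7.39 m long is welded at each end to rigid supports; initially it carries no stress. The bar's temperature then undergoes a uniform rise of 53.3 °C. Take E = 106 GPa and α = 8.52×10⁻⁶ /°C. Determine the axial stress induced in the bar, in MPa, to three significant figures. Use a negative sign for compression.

Free thermal expansion αLΔT = 8.52e-6 · 7390 · 53.3 = 3.356 mm.
The walls impose strain ε = −(3.356)/7390 = -4.5412e-04; σ = Eε = 106000 · -4.5412e-04 = -48.14 MPa.

-48.1 MPa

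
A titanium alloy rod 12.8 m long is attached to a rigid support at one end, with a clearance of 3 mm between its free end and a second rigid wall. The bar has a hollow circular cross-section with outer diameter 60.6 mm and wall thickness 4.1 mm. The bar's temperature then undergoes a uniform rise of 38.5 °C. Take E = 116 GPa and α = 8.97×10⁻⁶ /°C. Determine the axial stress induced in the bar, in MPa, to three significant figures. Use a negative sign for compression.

-12.9 MPa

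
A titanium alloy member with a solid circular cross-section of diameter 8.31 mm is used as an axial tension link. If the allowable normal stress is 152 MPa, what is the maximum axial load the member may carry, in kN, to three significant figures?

A = 54.24 mm².
P_max = σ_allow · A = 152 · 54.24 = 8244 N = 8.244 kN.

8.24 kN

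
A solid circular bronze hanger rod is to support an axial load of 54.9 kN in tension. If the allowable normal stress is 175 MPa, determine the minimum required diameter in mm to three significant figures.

20.0 mm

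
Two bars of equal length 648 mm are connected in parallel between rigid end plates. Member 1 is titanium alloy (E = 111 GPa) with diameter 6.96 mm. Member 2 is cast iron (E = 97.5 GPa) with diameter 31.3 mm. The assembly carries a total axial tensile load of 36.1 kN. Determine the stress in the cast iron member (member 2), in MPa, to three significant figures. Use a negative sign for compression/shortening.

44.4 MPa

A_1 = 38.05 mm².
A_2 = 769.4 mm².
Equal strain + equilibrium ⇒ each member carries load in proportion to AE: A₁E₁ = 4223000 N, A₂E₂ = 75020000 N, ΣAE = 79240000 N.
σ₂ = P·E₂/ΣAE = 36100·97500/79240000 = 44.42 MPa.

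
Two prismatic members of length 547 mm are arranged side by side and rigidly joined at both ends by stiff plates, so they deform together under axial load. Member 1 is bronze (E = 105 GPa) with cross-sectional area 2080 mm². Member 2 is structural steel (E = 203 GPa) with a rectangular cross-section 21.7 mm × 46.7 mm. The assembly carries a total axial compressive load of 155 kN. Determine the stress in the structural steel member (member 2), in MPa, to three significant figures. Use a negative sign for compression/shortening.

A_2 = 1013 mm².
Equal strain + equilibrium ⇒ each member carries load in proportion to AE: A₁E₁ = 218400000 N, A₂E₂ = 205700000 N, ΣAE = 424100000 N.
σ₂ = P·E₂/ΣAE = -155000·203000/424100000 = -74.19 MPa.

-74.2 MPa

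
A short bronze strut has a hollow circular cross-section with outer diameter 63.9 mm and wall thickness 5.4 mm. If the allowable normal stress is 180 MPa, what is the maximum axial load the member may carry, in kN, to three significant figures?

A = 992.4 mm².
P_max = σ_allow · A = 180 · 992.4 = 178600 N = 178.6 kN.

179 kN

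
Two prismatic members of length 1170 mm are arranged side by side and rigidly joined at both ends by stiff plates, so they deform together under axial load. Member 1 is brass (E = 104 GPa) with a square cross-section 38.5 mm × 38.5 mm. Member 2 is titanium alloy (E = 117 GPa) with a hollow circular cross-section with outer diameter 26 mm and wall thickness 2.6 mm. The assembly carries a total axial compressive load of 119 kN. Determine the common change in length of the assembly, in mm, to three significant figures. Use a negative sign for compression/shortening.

A_1 = 1482 mm².
A_2 = 191.1 mm².
Equal strain + equilibrium ⇒ each member carries load in proportion to AE: A₁E₁ = 154200000 N, A₂E₂ = 22360000 N, ΣAE = 176500000 N.
δ = PL/ΣAE = -119000·1170/176500000 = -0.7888 mm.

-0.789 mm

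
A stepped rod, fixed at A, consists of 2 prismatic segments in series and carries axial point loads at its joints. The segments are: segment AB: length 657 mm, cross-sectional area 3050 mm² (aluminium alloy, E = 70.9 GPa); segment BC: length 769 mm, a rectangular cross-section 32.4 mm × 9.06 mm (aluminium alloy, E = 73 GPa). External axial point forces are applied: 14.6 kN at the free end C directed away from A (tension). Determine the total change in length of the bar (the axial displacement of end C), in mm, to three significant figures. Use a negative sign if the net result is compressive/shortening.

Internal axial forces (sectioning from the free end, tension +): N_BC = 14.6 kN, N_AB = 14.6 kN.
A_BC = 293.5 mm².
δ_AB = 14600·657/(3050·70900) = 0.04436 mm
δ_BC = 14600·769/(293.5·73000) = 0.5239 mm
δ = Σδ_i = 0.5683 mm.

0.568 mm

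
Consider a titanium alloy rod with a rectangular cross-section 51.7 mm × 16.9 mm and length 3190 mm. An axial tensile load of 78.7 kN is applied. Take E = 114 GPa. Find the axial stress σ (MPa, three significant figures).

A = 873.7 mm².
σ = N/A = 78700/873.7 = 90.07 MPa.

90.1 MPa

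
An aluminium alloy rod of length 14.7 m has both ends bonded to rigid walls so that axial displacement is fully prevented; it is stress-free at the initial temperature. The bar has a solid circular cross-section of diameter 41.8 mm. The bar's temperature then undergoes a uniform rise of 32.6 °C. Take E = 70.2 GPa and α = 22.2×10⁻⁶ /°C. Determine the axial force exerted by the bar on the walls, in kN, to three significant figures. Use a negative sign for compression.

-69.7 kN

Free thermal expansion αLΔT = 22.2e-6 · 14700 · 32.6 = 10.64 mm.
The walls impose strain ε = −(10.64)/14700 = -7.2372e-04; σ = Eε = 70200 · -7.2372e-04 = -50.81 MPa.
Wall reaction R = σ·A = -50.81·1372 = -69720 N = -69.72 kN.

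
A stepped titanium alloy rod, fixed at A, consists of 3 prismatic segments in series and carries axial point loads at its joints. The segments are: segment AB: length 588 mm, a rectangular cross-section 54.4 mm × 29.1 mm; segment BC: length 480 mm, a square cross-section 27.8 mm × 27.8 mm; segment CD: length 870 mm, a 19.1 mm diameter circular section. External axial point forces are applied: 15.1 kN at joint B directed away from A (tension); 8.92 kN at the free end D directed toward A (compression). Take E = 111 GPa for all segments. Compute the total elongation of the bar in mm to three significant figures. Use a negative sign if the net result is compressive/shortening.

-0.273 mm

Internal axial forces (sectioning from the free end, tension +): N_CD = -8.92 kN, N_BC = -8.92 kN, N_AB = 6.18 kN.
A_AB = 1583 mm².
A_BC = 772.8 mm².
A_CD = 286.5 mm².
δ_AB = 6180·588/(1583·111000) = 0.02068 mm
δ_BC = -8920·480/(772.8·111000) = -0.04991 mm
δ_CD = -8920·870/(286.5·111000) = -0.244 mm
δ = Σδ_i = -0.2732 mm.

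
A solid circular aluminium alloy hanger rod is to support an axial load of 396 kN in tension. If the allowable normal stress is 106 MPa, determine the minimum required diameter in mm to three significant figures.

69.0 mm

Required area A ≥ P/σ_allow = 396000/106 = 3736 mm².
For a solid circular section, d ≥ √(4A/π) = 68.97 mm.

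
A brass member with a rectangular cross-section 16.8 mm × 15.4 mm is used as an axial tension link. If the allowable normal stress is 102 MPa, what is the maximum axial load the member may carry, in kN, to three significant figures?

A = 258.7 mm².
P_max = σ_allow · A = 102 · 258.7 = 26390 N = 26.39 kN.

26.4 kN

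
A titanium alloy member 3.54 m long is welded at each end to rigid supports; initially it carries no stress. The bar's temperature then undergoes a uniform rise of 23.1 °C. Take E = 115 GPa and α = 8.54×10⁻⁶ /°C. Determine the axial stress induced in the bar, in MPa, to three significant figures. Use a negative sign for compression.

Free thermal expansion αLΔT = 8.54e-6 · 3540 · 23.1 = 0.6983 mm.
The walls impose strain ε = −(0.6983)/3540 = -1.9727e-04; σ = Eε = 115000 · -1.9727e-04 = -22.69 MPa.

-22.7 MPa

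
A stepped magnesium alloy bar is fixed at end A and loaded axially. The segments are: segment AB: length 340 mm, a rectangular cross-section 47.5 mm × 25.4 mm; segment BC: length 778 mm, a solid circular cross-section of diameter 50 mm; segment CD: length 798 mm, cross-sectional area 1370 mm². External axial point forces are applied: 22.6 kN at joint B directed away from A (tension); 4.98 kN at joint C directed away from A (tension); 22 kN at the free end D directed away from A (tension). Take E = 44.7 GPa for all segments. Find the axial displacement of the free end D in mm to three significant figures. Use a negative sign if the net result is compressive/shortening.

0.838 mm

Internal axial forces (sectioning from the free end, tension +): N_CD = 22 kN, N_BC = 26.98 kN, N_AB = 49.58 kN.
A_AB = 1206 mm².
A_BC = 1963 mm².
δ_AB = 49580·340/(1206·44700) = 0.3126 mm
δ_BC = 26980·778/(1963·44700) = 0.2392 mm
δ_CD = 22000·798/(1370·44700) = 0.2867 mm
δ = Σδ_i = 0.8384 mm.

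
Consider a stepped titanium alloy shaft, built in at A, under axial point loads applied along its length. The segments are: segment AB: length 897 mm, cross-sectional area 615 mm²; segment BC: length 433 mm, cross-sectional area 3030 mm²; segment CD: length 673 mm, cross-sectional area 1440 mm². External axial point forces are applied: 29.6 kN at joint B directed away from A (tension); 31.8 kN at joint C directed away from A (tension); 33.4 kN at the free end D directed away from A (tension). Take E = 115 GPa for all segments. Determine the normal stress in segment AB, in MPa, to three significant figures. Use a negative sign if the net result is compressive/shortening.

Internal axial forces (sectioning from the free end, tension +): N_CD = 33.4 kN, N_BC = 65.2 kN, N_AB = 94.8 kN.
σ_AB = N_AB/A_AB = 94800/615 = 154.1 MPa.

154 MPa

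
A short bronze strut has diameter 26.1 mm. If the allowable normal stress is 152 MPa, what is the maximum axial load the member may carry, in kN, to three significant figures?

A = 535 mm².
P_max = σ_allow · A = 152 · 535 = 81320 N = 81.32 kN.

81.3 kN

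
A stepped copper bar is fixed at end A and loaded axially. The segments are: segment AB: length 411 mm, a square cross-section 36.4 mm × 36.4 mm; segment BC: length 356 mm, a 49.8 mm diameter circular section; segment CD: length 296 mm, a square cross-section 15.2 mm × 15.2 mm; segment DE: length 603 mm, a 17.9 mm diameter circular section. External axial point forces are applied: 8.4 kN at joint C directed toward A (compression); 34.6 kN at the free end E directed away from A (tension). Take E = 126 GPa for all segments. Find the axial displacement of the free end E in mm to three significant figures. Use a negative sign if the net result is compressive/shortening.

Internal axial forces (sectioning from the free end, tension +): N_DE = 34.6 kN, N_CD = 34.6 kN, N_BC = 26.2 kN, N_AB = 26.2 kN.
A_AB = 1325 mm².
A_BC = 1948 mm².
A_CD = 231 mm².
A_DE = 251.6 mm².
δ_AB = 26200·411/(1325·126000) = 0.0645 mm
δ_BC = 26200·356/(1948·126000) = 0.038 mm
δ_CD = 34600·296/(231·126000) = 0.3518 mm
δ_DE = 34600·603/(251.6·126000) = 0.658 mm
δ = Σδ_i = 1.112 mm.

1.11 mm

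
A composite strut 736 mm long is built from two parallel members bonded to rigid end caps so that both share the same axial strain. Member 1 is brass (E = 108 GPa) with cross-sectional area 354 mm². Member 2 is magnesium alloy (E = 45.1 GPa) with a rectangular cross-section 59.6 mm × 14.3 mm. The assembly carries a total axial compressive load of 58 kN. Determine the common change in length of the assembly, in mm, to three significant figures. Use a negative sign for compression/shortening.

-0.557 mm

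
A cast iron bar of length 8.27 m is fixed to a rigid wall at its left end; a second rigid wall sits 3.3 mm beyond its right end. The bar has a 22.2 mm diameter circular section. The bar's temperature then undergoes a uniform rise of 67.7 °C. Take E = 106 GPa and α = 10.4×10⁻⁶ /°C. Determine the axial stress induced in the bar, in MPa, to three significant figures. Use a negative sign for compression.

Free thermal expansion αLΔT = 10.4e-6 · 8270 · 67.7 = 5.823 mm.
The walls engage after the gap closes; constrained expansion = 5.823 − 3.3 = 2.523 mm.
The walls impose strain ε = −(2.523)/8270 = -3.0505e-04; σ = Eε = 106000 · -3.0505e-04 = -32.34 MPa.

-32.3 MPa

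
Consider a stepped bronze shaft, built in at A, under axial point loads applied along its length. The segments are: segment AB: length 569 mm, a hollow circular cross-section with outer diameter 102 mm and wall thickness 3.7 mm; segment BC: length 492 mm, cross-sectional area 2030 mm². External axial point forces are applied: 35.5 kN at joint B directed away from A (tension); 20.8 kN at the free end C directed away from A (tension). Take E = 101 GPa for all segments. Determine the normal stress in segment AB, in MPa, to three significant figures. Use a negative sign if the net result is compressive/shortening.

49.3 MPa

Internal axial forces (sectioning from the free end, tension +): N_BC = 20.8 kN, N_AB = 56.3 kN.
A_AB = 1143 mm².
σ_AB = N_AB/A_AB = 56300/1143 = 49.27 MPa.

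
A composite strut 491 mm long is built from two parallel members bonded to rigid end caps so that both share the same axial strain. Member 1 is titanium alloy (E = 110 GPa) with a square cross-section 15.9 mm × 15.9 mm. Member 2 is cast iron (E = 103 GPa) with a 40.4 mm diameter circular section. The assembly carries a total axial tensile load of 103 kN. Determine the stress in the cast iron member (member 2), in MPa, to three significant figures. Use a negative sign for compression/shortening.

A_1 = 252.8 mm².
A_2 = 1282 mm².
Equal strain + equilibrium ⇒ each member carries load in proportion to AE: A₁E₁ = 27810000 N, A₂E₂ = 132000000 N, ΣAE = 159800000 N.
σ₂ = P·E₂/ΣAE = 103000·103000/159800000 = 66.37 MPa.

66.4 MPa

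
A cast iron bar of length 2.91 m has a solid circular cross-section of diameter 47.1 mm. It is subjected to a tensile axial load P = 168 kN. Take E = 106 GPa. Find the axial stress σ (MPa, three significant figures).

A = 1742 mm².
σ = N/A = 168000/1742 = 96.42 MPa.

96.4 MPa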